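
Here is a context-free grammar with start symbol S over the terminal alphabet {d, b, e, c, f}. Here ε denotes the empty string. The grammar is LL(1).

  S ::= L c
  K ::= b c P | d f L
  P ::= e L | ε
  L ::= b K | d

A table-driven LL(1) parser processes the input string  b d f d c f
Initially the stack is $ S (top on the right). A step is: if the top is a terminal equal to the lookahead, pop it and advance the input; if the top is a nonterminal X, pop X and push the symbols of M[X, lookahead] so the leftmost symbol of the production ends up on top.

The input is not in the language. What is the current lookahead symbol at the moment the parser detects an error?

step 1: stack=$ S  input=b d f d c f $  — expand S ::= L c
step 2: stack=$ c L  input=b d f d c f $  — expand L ::= b K
step 3: stack=$ c K b  input=b d f d c f $  — match b
step 4: stack=$ c K  input=d f d c f $  — expand K ::= d f L
step 5: stack=$ c L f d  input=d f d c f $  — match d
step 6: stack=$ c L f  input=f d c f $  — match f
step 7: stack=$ c L  input=d c f $  — expand L ::= d
step 8: stack=$ c d  input=d c f $  — match d
step 9: stack=$ c  input=c f $  — match c
step 10: stack=$  input=f $  — error: stack empty but input remains

f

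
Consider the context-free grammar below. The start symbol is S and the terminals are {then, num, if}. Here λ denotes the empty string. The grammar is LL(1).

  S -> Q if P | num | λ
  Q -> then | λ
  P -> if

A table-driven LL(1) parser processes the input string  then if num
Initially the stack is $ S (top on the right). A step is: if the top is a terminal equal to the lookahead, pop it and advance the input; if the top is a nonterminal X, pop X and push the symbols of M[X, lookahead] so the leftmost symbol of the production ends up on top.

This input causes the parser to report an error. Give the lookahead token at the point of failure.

step 1: stack=$ S  input=then if num $  — expand S -> Q if P
step 2: stack=$ P if Q  input=then if num $  — expand Q -> then
step 3: stack=$ P if then  input=then if num $  — match then
step 4: stack=$ P if  input=if num $  — match if
step 5: stack=$ P  input=num $  — error: M[P, num] is empty

num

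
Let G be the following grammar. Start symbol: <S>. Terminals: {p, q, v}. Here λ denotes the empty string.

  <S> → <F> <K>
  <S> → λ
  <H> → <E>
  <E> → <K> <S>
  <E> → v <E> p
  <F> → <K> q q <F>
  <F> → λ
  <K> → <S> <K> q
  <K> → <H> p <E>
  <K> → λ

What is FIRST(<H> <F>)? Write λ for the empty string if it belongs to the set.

{λ, p, q, v}

FIRST(<S>): from <S>→<F> <K> we get {λ, p, q, v}; from <S>→λ we get {λ}. So FIRST(<S>) = {λ, p, q, v}.
FIRST(<H>): from <H>→<E> we get {λ, p, q, v}. So FIRST(<H>) = {λ, p, q, v}.
FIRST(<K>): from <K>→<S> <K> q we get {p, q, v}; from <K>→<H> p <E> we get {p, q, v}; from <K>→λ we get {λ}. So FIRST(<K>) = {λ, p, q, v}.
FIRST(<E>): from <E>→<K> <S> we get {λ, p, q, v}; from <E>→v <E> p we get {v}. So FIRST(<E>) = {λ, p, q, v}.
FIRST(<F>): from <F>→<K> q q <F> we get {p, q, v}; from <F>→λ we get {λ}. So FIRST(<F>) = {λ, p, q, v}.
FIRST(<H> <F>): take FIRST of each symbol in turn, carrying on past any symbol whose FIRST contains λ; result {λ, p, q, v}.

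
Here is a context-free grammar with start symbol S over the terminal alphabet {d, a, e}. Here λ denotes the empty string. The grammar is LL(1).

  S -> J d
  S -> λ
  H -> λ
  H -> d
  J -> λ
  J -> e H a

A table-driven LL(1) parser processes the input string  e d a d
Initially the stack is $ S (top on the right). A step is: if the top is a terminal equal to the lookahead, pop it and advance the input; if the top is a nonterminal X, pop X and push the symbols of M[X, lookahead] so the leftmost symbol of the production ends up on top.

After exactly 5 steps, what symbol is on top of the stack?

a

step 1: stack=$ S  input=e d a d $  — expand S -> J d
step 2: stack=$ d J  input=e d a d $  — expand J -> e H a
step 3: stack=$ d a H e  input=e d a d $  — match e
step 4: stack=$ d a H  input=d a d $  — expand H -> d
step 5: stack=$ d a d  input=d a d $  — match d
Stack after step 5: $ d a (top = a).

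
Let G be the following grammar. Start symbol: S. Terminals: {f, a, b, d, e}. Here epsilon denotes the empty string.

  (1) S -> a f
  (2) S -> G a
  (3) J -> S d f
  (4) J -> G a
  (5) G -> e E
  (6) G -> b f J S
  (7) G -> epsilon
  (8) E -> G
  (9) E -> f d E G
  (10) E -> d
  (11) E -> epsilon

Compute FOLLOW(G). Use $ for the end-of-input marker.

{a, b, e}

FIRST(G) = {epsilon, b, e}
FIRST(S) = {a, b, e}  (via G a)
FIRST(E) = {epsilon, b, d, e, f}  (via G)
FIRST(J) = {a, b, e}  (via S d f, G a)
FOLLOW(S) includes $ since S is the start symbol.
FOLLOW(J): in G->b f J S, J is followed by S with FIRST {a, b, e}. Thus FOLLOW(J) = {a, b, e}.
FOLLOW(S): in J->S d f, S is followed by d f with FIRST {d}; in G->b f J S, the suffix after S is empty, so FOLLOW(S) ⊇ FOLLOW(G) = {a, b, e}. Thus FOLLOW(S) = {$, a, b, d, e}.
FOLLOW(G): in S->G a, G is followed by a with FIRST {a}; in J->G a, G is followed by a with FIRST {a}; in E->G, the suffix after G is empty, so FOLLOW(G) ⊇ FOLLOW(E) = {a, b, e}; in E->f d E G, the suffix after G is empty, so FOLLOW(G) ⊇ FOLLOW(E) = {a, b, e}. Thus FOLLOW(G) = {a, b, e}.
FOLLOW(E): in G->e E, the suffix after E is empty, so FOLLOW(E) ⊇ FOLLOW(G) = {a, b, e}; in E->f d E G, E is followed by G with FIRST {epsilon, b, e}; in E->f d E G, the suffix after E is nullable (adds nothing new). Thus FOLLOW(E) = {a, b, e}.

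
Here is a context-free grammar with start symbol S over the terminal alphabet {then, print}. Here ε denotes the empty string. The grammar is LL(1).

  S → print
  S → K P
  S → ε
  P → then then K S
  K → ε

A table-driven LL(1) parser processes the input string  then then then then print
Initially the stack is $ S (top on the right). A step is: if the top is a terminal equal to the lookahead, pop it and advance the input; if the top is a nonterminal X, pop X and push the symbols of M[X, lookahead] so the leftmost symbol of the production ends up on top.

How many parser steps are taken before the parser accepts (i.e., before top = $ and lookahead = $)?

14

      Stack            Input                        Action
   1  $ S              then then then then print $  expand S → K P
   2  $ P K            then then then then print $  expand K → ε
   3  $ P              then then then then print $  expand P → then then K S
   4  $ S K then then  then then then then print $  match then
   5  $ S K then       then then then print $       match then
   6  $ S K            then then print $            expand K → ε
   7  $ S              then then print $            expand S → K P
   8  $ P K            then then print $            expand K → ε
   9  $ P              then then print $            expand P → then then K S
  10  $ S K then then  then then print $            match then
  11  $ S K then       then print $                 match then
  12  $ S K            print $                      expand K → ε
  13  $ S              print $                      expand S → print
  14  $ print          print $                      match print
Accept reached after 14 steps.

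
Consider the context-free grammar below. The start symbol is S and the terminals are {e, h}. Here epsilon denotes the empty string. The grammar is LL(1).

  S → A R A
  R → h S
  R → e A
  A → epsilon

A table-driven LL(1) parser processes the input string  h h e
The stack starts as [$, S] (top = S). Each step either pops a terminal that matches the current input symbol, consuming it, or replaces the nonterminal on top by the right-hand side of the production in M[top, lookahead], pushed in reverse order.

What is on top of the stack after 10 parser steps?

      Stack        Input    Action
   1  $ S          h h e $  expand S → A R A
   2  $ A R A      h h e $  expand A → epsilon
   3  $ A R        h h e $  expand R → h S
   4  $ A S h      h h e $  match h
   5  $ A S        h e $    expand S → A R A
   6  $ A A R A    h e $    expand A → epsilon
   7  $ A A R      h e $    expand R → h S
   8  $ A A S h    h e $    match h
   9  $ A A S      e $      expand S → A R A
  10  $ A A A R A  e $      expand A → epsilon
Stack after step 10: $ A A A R (top = R).

R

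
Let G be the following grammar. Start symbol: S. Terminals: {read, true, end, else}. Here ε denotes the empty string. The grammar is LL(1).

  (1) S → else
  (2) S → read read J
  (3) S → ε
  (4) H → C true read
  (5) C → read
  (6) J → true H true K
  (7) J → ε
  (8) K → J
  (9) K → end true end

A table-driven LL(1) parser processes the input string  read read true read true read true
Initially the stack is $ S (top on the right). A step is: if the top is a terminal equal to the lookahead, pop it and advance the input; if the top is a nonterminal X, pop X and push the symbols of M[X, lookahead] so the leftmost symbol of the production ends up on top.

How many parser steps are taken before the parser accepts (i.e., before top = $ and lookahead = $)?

step 1: stack=$ S  input=read read true read true read true $  — expand S → read read J
step 2: stack=$ J read read  input=read read true read true read true $  — match read
step 3: stack=$ J read  input=read true read true read true $  — match read
step 4: stack=$ J  input=true read true read true $  — expand J → true H true K
step 5: stack=$ K true H true  input=true read true read true $  — match true
step 6: stack=$ K true H  input=read true read true $  — expand H → C true read
step 7: stack=$ K true read true C  input=read true read true $  — expand C → read
step 8: stack=$ K true read true read  input=read true read true $  — match read
step 9: stack=$ K true read true  input=true read true $  — match true
step 10: stack=$ K true read  input=read true $  — match read
step 11: stack=$ K true  input=true $  — match true
step 12: stack=$ K  input=$  — expand K → J
step 13: stack=$ J  input=$  — expand J → ε
Accept reached after 13 steps.

13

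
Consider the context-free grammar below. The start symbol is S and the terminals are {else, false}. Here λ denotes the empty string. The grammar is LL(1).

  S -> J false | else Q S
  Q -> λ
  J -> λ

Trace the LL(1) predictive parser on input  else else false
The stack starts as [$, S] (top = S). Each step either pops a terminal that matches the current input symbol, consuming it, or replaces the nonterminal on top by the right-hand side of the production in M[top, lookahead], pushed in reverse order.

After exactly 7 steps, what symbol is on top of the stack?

     Stack       Input              Action
  1  $ S         else else false $  expand S -> else Q S
  2  $ S Q else  else else false $  match else
  3  $ S Q       else false $       expand Q -> λ
  4  $ S         else false $       expand S -> else Q S
  5  $ S Q else  else false $       match else
  6  $ S Q       false $            expand Q -> λ
  7  $ S         false $            expand S -> J false
Stack after step 7: $ false J (top = J).

J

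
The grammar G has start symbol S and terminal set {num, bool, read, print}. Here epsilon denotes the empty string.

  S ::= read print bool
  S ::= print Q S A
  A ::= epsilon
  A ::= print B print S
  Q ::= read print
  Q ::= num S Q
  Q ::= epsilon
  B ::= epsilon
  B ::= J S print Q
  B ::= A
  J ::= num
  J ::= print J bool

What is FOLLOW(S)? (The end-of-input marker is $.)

FIRST(S) = {print, read}
FIRST(A) = {epsilon, print}
FIRST(Q) = {epsilon, num, read}
FIRST(J) = {num, print}
FIRST(B) = {epsilon, num, print}  (via J S print Q, A)
FOLLOW(S) includes $ since S is the start symbol.
FOLLOW(B): in A::=print B print S, B is followed by print S with FIRST {print}. Thus FOLLOW(B) = {print}.
FOLLOW(Q): in S::=print Q S A, Q is followed by S A with FIRST {print, read}; in Q::=num S Q, the suffix after Q is empty (adds nothing new); in B::=J S print Q, the suffix after Q is empty, so FOLLOW(Q) ⊇ FOLLOW(B) = {print}. Thus FOLLOW(Q) = {print, read}.
FOLLOW(J): in B::=J S print Q, J is followed by S print Q with FIRST {print, read}; in J::=print J bool, J is followed by bool with FIRST {bool}. Thus FOLLOW(J) = {bool, print, read}.
FOLLOW(S): in S::=print Q S A, S is followed by A with FIRST {epsilon, print}; in S::=print Q S A, the suffix after S is nullable (adds nothing new); in A::=print B print S, the suffix after S is empty, so FOLLOW(S) ⊇ FOLLOW(A) = {$, num, print, read}; in Q::=num S Q, S is followed by Q with FIRST {epsilon, num, read}; in Q::=num S Q, the suffix after S is nullable, so FOLLOW(S) ⊇ FOLLOW(Q) = {print, read}; in B::=J S print Q, S is followed by print Q with FIRST {print}. Thus FOLLOW(S) = {$, num, print, read}.
FOLLOW(A): in S::=print Q S A, the suffix after A is empty, so FOLLOW(A) ⊇ FOLLOW(S) = {$, num, print, read}; in B::=A, the suffix after A is empty, so FOLLOW(A) ⊇ FOLLOW(B) = {print}. Thus FOLLOW(A) = {$, num, print, read}.

{$, num, print, read}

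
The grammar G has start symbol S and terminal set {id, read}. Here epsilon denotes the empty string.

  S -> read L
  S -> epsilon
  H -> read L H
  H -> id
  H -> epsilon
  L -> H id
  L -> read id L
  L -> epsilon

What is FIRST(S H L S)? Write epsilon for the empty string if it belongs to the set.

{epsilon, id, read}

FIRST(S): from S->read L we get {read}; from S->epsilon we get {epsilon}. So FIRST(S) = {epsilon, read}.
FIRST(H): from H->read L H we get {read}; from H->id we get {id}; from H->epsilon we get {epsilon}. So FIRST(H) = {epsilon, id, read}.
FIRST(L): from L->H id we get {id, read}; from L->read id L we get {read}; from L->epsilon we get {epsilon}. So FIRST(L) = {epsilon, id, read}.
FIRST(S H L S): take FIRST of each symbol in turn, carrying on past any symbol whose FIRST contains epsilon; result {epsilon, id, read}.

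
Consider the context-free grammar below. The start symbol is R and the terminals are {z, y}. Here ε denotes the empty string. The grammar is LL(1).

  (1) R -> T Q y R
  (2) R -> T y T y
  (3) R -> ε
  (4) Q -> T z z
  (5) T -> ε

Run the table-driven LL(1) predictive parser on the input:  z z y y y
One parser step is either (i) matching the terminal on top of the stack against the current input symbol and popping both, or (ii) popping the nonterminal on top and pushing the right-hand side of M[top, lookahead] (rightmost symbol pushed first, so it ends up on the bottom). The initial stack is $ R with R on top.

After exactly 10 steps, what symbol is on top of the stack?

step 1: stack=$ R  input=z z y y y $  — expand R -> T Q y R
step 2: stack=$ R y Q T  input=z z y y y $  — expand T -> ε
step 3: stack=$ R y Q  input=z z y y y $  — expand Q -> T z z
step 4: stack=$ R y z z T  input=z z y y y $  — expand T -> ε
step 5: stack=$ R y z z  input=z z y y y $  — match z
step 6: stack=$ R y z  input=z y y y $  — match z
step 7: stack=$ R y  input=y y y $  — match y
step 8: stack=$ R  input=y y $  — expand R -> T y T y
step 9: stack=$ y T y T  input=y y $  — expand T -> ε
step 10: stack=$ y T y  input=y y $  — match y
Stack after step 10: $ y T (top = T).

T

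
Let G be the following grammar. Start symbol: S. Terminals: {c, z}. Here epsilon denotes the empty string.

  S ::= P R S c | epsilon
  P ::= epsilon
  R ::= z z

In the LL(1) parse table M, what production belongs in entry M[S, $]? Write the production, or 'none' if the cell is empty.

FIRST(P) = {epsilon}
FIRST(R) = {z}
FIRST(S) = {epsilon, z}  (via P R S c)
FOLLOW(S) includes $ since S is the start symbol.
FOLLOW(S): in S::=P R S c, S is followed by c with FIRST {c}. Thus FOLLOW(S) = {$, c}.
For S ::= P R S c: FIRST(P R S c) = {z}, so it goes in M[S, t] for t ∈ {z}.
For S ::= epsilon: FIRST(epsilon) = {epsilon}, so it goes in M[S, t] for t ∈ {}; since epsilon ∈ FIRST, also for every t ∈ FOLLOW(S) = {$, c}.

S ::= epsilon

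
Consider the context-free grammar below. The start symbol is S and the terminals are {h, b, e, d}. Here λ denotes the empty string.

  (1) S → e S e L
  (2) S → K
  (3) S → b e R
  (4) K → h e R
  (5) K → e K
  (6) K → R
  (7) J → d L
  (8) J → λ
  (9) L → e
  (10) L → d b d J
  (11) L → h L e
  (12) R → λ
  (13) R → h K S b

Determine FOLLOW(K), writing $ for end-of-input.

{$, b, e, h}

FIRST(J) = {λ, d}
FIRST(L) = {d, e, h}
FIRST(R) = {λ, h}
FIRST(K) = {λ, e, h}  (via R)
FIRST(S) = {λ, b, e, h}  (via K)
FOLLOW(S) includes $ since S is the start symbol.
FOLLOW(S): in S→e S e L, S is followed by e L with FIRST {e}; in R→h K S b, S is followed by b with FIRST {b}. Thus FOLLOW(S) = {$, b, e}.
FOLLOW(K): in S→K, the suffix after K is empty, so FOLLOW(K) ⊇ FOLLOW(S) = {$, b, e}; in K→e K, the suffix after K is empty (adds nothing new); in R→h K S b, K is followed by S b with FIRST {b, e, h}. Thus FOLLOW(K) = {$, b, e, h}.
FOLLOW(R): in S→b e R, the suffix after R is empty, so FOLLOW(R) ⊇ FOLLOW(S) = {$, b, e}; in K→h e R, the suffix after R is empty, so FOLLOW(R) ⊇ FOLLOW(K) = {$, b, e, h}; in K→R, the suffix after R is empty, so FOLLOW(R) ⊇ FOLLOW(K) = {$, b, e, h}. Thus FOLLOW(R) = {$, b, e, h}.
FOLLOW(J): in L→d b d J, the suffix after J is empty, so FOLLOW(J) ⊇ FOLLOW(L) = {$, b, e}. Thus FOLLOW(J) = {$, b, e}.
FOLLOW(L): in S→e S e L, the suffix after L is empty, so FOLLOW(L) ⊇ FOLLOW(S) = {$, b, e}; in J→d L, the suffix after L is empty, so FOLLOW(L) ⊇ FOLLOW(J) = {$, b, e}; in L→h L e, L is followed by e with FIRST {e}. Thus FOLLOW(L) = {$, b, e}.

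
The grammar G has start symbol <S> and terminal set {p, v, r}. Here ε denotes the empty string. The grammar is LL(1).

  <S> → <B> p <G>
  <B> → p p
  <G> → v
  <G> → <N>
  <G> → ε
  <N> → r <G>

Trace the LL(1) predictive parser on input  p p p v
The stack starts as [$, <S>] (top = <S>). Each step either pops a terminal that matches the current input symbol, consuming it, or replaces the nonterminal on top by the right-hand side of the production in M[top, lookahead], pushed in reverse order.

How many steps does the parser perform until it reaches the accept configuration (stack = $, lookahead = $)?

     Stack        Input      Action
  1  $ <S>        p p p v $  expand <S> → <B> p <G>
  2  $ <G> p <B>  p p p v $  expand <B> → p p
  3  $ <G> p p p  p p p v $  match p
  4  $ <G> p p    p p v $    match p
  5  $ <G> p      p v $      match p
  6  $ <G>        v $        expand <G> → v
  7  $ v          v $        match v
Accept reached after 7 steps.

7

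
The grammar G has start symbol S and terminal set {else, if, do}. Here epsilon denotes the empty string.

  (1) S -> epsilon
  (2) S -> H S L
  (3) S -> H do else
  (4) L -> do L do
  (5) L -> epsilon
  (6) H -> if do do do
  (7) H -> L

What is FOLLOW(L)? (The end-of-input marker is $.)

FIRST(L): from L->do L do we get {do}; from L->epsilon we get {epsilon}. So FIRST(L) = {epsilon, do}.
FIRST(H): from H->if do do do we get {if}; from H->L we get {epsilon, do}. So FIRST(H) = {epsilon, do, if}.
FIRST(S): from S->epsilon we get {epsilon}; from S->H S L we get {epsilon, do, if}; from S->H do else we get {do, if}. So FIRST(S) = {epsilon, do, if}.
FOLLOW(S) includes $ since S is the start symbol.
FOLLOW(S): in S->H S L, S is followed by L with FIRST {epsilon, do}; in S->H S L, the suffix after S is nullable (adds nothing new). Thus FOLLOW(S) = {$, do}.
FOLLOW(H): in S->H S L, H is followed by S L with FIRST {epsilon, do, if}; in S->H S L, the suffix after H is nullable, so FOLLOW(H) ⊇ FOLLOW(S) = {$, do}; in S->H do else, H is followed by do else with FIRST {do}. Thus FOLLOW(H) = {$, do, if}.
FOLLOW(L): in S->H S L, the suffix after L is empty, so FOLLOW(L) ⊇ FOLLOW(S) = {$, do}; in L->do L do, L is followed by do with FIRST {do}; in H->L, the suffix after L is empty, so FOLLOW(L) ⊇ FOLLOW(H) = {$, do, if}. Thus FOLLOW(L) = {$, do, if}.

{$, do, if}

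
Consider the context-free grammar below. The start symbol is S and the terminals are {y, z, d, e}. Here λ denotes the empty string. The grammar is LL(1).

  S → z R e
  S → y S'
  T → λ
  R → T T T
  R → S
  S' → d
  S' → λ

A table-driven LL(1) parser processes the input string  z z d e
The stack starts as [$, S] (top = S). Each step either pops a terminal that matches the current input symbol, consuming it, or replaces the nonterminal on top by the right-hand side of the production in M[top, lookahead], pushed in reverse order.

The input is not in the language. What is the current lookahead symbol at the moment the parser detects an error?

step 1: stack=$ S  input=z z d e $  — expand S → z R e
step 2: stack=$ e R z  input=z z d e $  — match z
step 3: stack=$ e R  input=z d e $  — expand R → S
step 4: stack=$ e S  input=z d e $  — expand S → z R e
step 5: stack=$ e e R z  input=z d e $  — match z
step 6: stack=$ e e R  input=d e $  — error: M[R, d] is empty

d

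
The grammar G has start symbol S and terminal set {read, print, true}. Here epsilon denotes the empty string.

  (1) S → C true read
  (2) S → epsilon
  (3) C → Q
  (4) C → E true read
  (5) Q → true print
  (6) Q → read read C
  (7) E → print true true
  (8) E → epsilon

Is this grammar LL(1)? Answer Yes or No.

No

FIRST(S) = {epsilon, print, read, true}
FIRST(C) = {print, read, true}
FIRST(Q) = {read, true}
FIRST(E) = {epsilon, print}
FOLLOW(S) = {$}
FOLLOW(C) = {true}
FOLLOW(Q) = {true}
FOLLOW(E) = {true}
Cell M[C, true] receives both C → Q and C → E true read — the grammar is not LL(1).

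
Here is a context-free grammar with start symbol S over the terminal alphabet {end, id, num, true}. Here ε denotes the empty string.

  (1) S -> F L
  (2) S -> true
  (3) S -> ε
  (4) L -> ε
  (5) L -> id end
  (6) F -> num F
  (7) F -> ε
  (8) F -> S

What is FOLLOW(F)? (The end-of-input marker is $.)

FIRST(L): from L->ε we get {ε}; from L->id end we get {id}. So FIRST(L) = {ε, id}.
FIRST(S): from S->F L we get {ε, id, num, true}; from S->true we get {true}; from S->ε we get {ε}. So FIRST(S) = {ε, id, num, true}.
FIRST(F): from F->num F we get {num}; from F->ε we get {ε}; from F->S we get {ε, id, num, true}. So FIRST(F) = {ε, id, num, true}.
FOLLOW(S) includes $ since S is the start symbol.
FOLLOW(S): in F->S, the suffix after S is empty, so FOLLOW(S) ⊇ FOLLOW(F) = {$, id}. Thus FOLLOW(S) = {$, id}.
FOLLOW(L): in S->F L, the suffix after L is empty, so FOLLOW(L) ⊇ FOLLOW(S) = {$, id}. Thus FOLLOW(L) = {$, id}.
FOLLOW(F): in S->F L, F is followed by L with FIRST {ε, id}; in S->F L, the suffix after F is nullable, so FOLLOW(F) ⊇ FOLLOW(S) = {$, id}; in F->num F, the suffix after F is empty (adds nothing new). Thus FOLLOW(F) = {$, id}.

{$, id}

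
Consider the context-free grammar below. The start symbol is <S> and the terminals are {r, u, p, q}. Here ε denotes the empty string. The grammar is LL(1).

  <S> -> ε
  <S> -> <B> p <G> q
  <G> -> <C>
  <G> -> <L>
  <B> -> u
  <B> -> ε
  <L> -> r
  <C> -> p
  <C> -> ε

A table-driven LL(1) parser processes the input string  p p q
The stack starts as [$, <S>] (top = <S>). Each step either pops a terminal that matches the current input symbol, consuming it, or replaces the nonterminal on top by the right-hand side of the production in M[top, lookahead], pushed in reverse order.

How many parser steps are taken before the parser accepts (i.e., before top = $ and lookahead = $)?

7

step 1: stack=$ <S>  input=p p q $  — expand <S> -> <B> p <G> q
step 2: stack=$ q <G> p <B>  input=p p q $  — expand <B> -> ε
step 3: stack=$ q <G> p  input=p p q $  — match p
step 4: stack=$ q <G>  input=p q $  — expand <G> -> <C>
step 5: stack=$ q <C>  input=p q $  — expand <C> -> p
step 6: stack=$ q p  input=p q $  — match p
step 7: stack=$ q  input=q $  — match q
Accept reached after 7 steps.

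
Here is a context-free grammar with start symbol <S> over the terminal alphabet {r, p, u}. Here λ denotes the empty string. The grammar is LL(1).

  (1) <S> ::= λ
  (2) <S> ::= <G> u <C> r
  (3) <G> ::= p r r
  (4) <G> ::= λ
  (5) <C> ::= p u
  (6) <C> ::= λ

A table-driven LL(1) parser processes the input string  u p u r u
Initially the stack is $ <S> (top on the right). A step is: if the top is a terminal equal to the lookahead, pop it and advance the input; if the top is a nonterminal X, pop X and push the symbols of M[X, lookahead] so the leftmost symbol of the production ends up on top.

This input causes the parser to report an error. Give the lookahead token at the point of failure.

u

     Stack          Input        Action
  1  $ <S>          u p u r u $  expand <S> ::= <G> u <C> r
  2  $ r <C> u <G>  u p u r u $  expand <G> ::= λ
  3  $ r <C> u      u p u r u $  match u
  4  $ r <C>        p u r u $    expand <C> ::= p u
  5  $ r u p        p u r u $    match p
  6  $ r u          u r u $      match u
  7  $ r            r u $        match r
  8  $              u $          error: stack empty but input remains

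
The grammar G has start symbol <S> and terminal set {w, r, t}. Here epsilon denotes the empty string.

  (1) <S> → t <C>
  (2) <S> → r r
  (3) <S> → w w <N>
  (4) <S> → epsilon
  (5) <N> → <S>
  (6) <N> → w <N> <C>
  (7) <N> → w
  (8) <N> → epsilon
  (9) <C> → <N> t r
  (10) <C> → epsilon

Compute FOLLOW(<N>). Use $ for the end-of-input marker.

{$, r, t, w}

FIRST(<S>) = {epsilon, r, t, w}
FIRST(<N>) = {epsilon, r, t, w}  (via <S>)
FIRST(<C>) = {epsilon, r, t, w}  (via <N> t r)
FOLLOW(<S>) includes $ since <S> is the start symbol.
FOLLOW(<S>): in <N>→<S>, the suffix after <S> is empty, so FOLLOW(<S>) ⊇ FOLLOW(<N>) = {$, r, t, w}. Thus FOLLOW(<S>) = {$, r, t, w}.
FOLLOW(<N>): in <S>→w w <N>, the suffix after <N> is empty, so FOLLOW(<N>) ⊇ FOLLOW(<S>) = {$, r, t, w}; in <N>→w <N> <C>, <N> is followed by <C> with FIRST {epsilon, r, t, w}; in <N>→w <N> <C>, the suffix after <N> is nullable (adds nothing new); in <C>→<N> t r, <N> is followed by t r with FIRST {t}. Thus FOLLOW(<N>) = {$, r, t, w}.
FOLLOW(<C>): in <S>→t <C>, the suffix after <C> is empty, so FOLLOW(<C>) ⊇ FOLLOW(<S>) = {$, r, t, w}; in <N>→w <N> <C>, the suffix after <C> is empty, so FOLLOW(<C>) ⊇ FOLLOW(<N>) = {$, r, t, w}. Thus FOLLOW(<C>) = {$, r, t, w}.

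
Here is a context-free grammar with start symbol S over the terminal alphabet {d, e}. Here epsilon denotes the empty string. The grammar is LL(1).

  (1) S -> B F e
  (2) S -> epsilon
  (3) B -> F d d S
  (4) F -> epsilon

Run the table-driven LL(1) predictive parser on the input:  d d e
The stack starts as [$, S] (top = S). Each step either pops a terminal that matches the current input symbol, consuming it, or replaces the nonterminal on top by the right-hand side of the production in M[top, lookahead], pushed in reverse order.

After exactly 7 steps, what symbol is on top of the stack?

step 1: stack=$ S  input=d d e $  — expand S -> B F e
step 2: stack=$ e F B  input=d d e $  — expand B -> F d d S
step 3: stack=$ e F S d d F  input=d d e $  — expand F -> epsilon
step 4: stack=$ e F S d d  input=d d e $  — match d
step 5: stack=$ e F S d  input=d e $  — match d
step 6: stack=$ e F S  input=e $  — expand S -> epsilon
step 7: stack=$ e F  input=e $  — expand F -> epsilon
Stack after step 7: $ e (top = e).

e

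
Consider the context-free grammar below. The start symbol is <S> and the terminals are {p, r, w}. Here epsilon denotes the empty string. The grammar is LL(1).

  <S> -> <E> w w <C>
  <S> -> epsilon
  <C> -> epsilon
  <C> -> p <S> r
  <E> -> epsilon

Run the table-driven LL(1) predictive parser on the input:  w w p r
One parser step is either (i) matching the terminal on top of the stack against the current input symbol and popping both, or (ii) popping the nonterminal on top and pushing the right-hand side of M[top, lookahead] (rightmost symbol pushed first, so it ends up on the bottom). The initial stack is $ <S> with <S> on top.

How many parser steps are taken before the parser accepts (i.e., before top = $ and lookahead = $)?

step 1: stack=$ <S>  input=w w p r $  — expand <S> -> <E> w w <C>
step 2: stack=$ <C> w w <E>  input=w w p r $  — expand <E> -> epsilon
step 3: stack=$ <C> w w  input=w w p r $  — match w
step 4: stack=$ <C> w  input=w p r $  — match w
step 5: stack=$ <C>  input=p r $  — expand <C> -> p <S> r
step 6: stack=$ r <S> p  input=p r $  — match p
step 7: stack=$ r <S>  input=r $  — expand <S> -> epsilon
step 8: stack=$ r  input=r $  — match r
Accept reached after 8 steps.

8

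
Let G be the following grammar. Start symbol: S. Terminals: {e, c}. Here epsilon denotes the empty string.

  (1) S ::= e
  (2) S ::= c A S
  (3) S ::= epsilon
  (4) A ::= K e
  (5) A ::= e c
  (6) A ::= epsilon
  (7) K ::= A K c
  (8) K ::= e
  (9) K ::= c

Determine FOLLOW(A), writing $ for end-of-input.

FIRST(S): from S::=e we get {e}; from S::=c A S we get {c}; from S::=epsilon we get {epsilon}. So FIRST(S) = {epsilon, c, e}.
FIRST(A): from A::=K e we get {c, e}; from A::=e c we get {e}; from A::=epsilon we get {epsilon}. So FIRST(A) = {epsilon, c, e}.
FIRST(K): from K::=A K c we get {c, e}; from K::=e we get {e}; from K::=c we get {c}. So FIRST(K) = {c, e}.
FOLLOW(S) includes $ since S is the start symbol.
FOLLOW(S): in S::=c A S, the suffix after S is empty (adds nothing new). Thus FOLLOW(S) = {$}.
FOLLOW(A): in S::=c A S, A is followed by S with FIRST {epsilon, c, e}; in S::=c A S, the suffix after A is nullable, so FOLLOW(A) ⊇ FOLLOW(S) = {$}; in K::=A K c, A is followed by K c with FIRST {c, e}. Thus FOLLOW(A) = {$, c, e}.
FOLLOW(K): in A::=K e, K is followed by e with FIRST {e}; in K::=A K c, K is followed by c with FIRST {c}. Thus FOLLOW(K) = {c, e}.

{$, c, e}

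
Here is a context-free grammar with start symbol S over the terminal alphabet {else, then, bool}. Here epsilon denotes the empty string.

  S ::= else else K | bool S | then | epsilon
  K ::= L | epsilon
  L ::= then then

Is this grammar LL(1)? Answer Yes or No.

FIRST(S) = {epsilon, bool, else, then}
FIRST(K) = {epsilon, then}
FIRST(L) = {then}
FOLLOW(S) = {$}
FOLLOW(K) = {$}
FOLLOW(L) = {$}
Each cell of M receives at most one production.

Yes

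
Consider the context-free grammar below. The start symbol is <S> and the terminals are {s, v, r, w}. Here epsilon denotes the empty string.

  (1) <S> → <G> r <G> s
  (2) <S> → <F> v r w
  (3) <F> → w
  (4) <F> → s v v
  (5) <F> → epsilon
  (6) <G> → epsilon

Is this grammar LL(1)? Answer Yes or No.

Yes

FIRST(<S>) = {r, s, v, w}
FIRST(<F>) = {epsilon, s, w}
FIRST(<G>) = {epsilon}
FOLLOW(<S>) = {$}
FOLLOW(<F>) = {v}
FOLLOW(<G>) = {r, s}
Each cell of M receives at most one production.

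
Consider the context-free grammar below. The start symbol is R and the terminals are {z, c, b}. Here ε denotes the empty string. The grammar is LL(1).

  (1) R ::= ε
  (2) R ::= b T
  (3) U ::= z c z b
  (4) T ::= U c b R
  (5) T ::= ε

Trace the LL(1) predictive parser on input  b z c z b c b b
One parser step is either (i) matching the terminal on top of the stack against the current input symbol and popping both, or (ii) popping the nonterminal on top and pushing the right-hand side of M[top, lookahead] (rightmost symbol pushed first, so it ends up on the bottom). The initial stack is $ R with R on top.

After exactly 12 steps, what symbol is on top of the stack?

T

step 1: stack=$ R  input=b z c z b c b b $  — expand R ::= b T
step 2: stack=$ T b  input=b z c z b c b b $  — match b
step 3: stack=$ T  input=z c z b c b b $  — expand T ::= U c b R
step 4: stack=$ R b c U  input=z c z b c b b $  — expand U ::= z c z b
step 5: stack=$ R b c b z c z  input=z c z b c b b $  — match z
step 6: stack=$ R b c b z c  input=c z b c b b $  — match c
step 7: stack=$ R b c b z  input=z b c b b $  — match z
step 8: stack=$ R b c b  input=b c b b $  — match b
step 9: stack=$ R b c  input=c b b $  — match c
step 10: stack=$ R b  input=b b $  — match b
step 11: stack=$ R  input=b $  — expand R ::= b T
step 12: stack=$ T b  input=b $  — match b
Stack after step 12: $ T (top = T).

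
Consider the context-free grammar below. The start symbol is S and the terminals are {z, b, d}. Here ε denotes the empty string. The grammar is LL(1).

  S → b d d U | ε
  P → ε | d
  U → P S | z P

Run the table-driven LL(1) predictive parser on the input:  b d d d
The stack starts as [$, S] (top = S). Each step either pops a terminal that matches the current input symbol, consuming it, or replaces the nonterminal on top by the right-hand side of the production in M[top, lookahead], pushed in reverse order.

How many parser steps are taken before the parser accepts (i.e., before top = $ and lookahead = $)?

     Stack      Input      Action
  1  $ S        b d d d $  expand S → b d d U
  2  $ U d d b  b d d d $  match b
  3  $ U d d    d d d $    match d
  4  $ U d      d d $      match d
  5  $ U        d $        expand U → P S
  6  $ S P      d $        expand P → d
  7  $ S d      d $        match d
  8  $ S        $          expand S → ε
Accept reached after 8 steps.

8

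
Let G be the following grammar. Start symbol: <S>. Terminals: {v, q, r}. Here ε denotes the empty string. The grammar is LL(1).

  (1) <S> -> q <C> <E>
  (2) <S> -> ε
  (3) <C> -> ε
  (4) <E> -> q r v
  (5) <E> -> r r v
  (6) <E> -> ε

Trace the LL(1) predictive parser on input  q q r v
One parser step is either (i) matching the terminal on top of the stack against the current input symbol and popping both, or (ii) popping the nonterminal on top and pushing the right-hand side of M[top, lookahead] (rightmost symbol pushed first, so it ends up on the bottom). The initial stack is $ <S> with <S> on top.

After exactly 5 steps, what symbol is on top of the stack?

r

     Stack        Input      Action
  1  $ <S>        q q r v $  expand <S> -> q <C> <E>
  2  $ <E> <C> q  q q r v $  match q
  3  $ <E> <C>    q r v $    expand <C> -> ε
  4  $ <E>        q r v $    expand <E> -> q r v
  5  $ v r q      q r v $    match q
Stack after step 5: $ v r (top = r).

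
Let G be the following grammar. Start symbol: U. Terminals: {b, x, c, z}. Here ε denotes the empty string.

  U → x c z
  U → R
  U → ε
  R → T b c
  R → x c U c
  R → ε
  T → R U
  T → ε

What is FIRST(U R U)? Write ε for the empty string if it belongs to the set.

{ε, b, x}

FIRST(U): from U→x c z we get {x}; from U→R we get {ε, b, x}; from U→ε we get {ε}. So FIRST(U) = {ε, b, x}.
FIRST(R): from R→T b c we get {b, x}; from R→x c U c we get {x}; from R→ε we get {ε}. So FIRST(R) = {ε, b, x}.
FIRST(T): from T→R U we get {ε, b, x}; from T→ε we get {ε}. So FIRST(T) = {ε, b, x}.
FIRST(U R U): take FIRST of each symbol in turn, carrying on past any symbol whose FIRST contains ε; result {ε, b, x}.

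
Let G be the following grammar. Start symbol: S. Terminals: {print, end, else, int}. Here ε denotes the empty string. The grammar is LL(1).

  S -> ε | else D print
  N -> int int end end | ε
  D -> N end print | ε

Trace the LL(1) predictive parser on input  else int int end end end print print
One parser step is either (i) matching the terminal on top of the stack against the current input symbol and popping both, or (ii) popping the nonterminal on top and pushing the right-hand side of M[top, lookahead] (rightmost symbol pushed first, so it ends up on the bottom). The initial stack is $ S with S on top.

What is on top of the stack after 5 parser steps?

step 1: stack=$ S  input=else int int end end end print print $  — expand S -> else D print
step 2: stack=$ print D else  input=else int int end end end print print $  — match else
step 3: stack=$ print D  input=int int end end end print print $  — expand D -> N end print
step 4: stack=$ print print end N  input=int int end end end print print $  — expand N -> int int end end
step 5: stack=$ print print end end end int int  input=int int end end end print print $  — match int
Stack after step 5: $ print print end end end int (top = int).

int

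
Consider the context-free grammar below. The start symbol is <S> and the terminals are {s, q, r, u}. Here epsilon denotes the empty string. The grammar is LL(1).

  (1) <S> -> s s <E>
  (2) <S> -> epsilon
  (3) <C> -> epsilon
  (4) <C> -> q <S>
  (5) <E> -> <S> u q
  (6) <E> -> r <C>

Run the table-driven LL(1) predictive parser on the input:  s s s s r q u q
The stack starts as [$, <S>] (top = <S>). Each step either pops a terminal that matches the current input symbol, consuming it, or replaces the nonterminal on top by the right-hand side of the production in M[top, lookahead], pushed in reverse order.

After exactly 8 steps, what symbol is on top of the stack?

r

     Stack          Input              Action
  1  $ <S>          s s s s r q u q $  expand <S> -> s s <E>
  2  $ <E> s s      s s s s r q u q $  match s
  3  $ <E> s        s s s r q u q $    match s
  4  $ <E>          s s r q u q $      expand <E> -> <S> u q
  5  $ q u <S>      s s r q u q $      expand <S> -> s s <E>
  6  $ q u <E> s s  s s r q u q $      match s
  7  $ q u <E> s    s r q u q $        match s
  8  $ q u <E>      r q u q $          expand <E> -> r <C>
Stack after step 8: $ q u <C> r (top = r).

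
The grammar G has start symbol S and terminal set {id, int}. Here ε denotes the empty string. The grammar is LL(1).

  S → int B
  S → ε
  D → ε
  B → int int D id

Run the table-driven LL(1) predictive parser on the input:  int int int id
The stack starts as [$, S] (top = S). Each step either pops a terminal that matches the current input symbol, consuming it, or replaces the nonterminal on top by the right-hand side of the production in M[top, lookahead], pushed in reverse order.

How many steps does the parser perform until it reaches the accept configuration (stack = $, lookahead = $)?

     Stack           Input             Action
  1  $ S             int int int id $  expand S → int B
  2  $ B int         int int int id $  match int
  3  $ B             int int id $      expand B → int int D id
  4  $ id D int int  int int id $      match int
  5  $ id D int      int id $          match int
  6  $ id D          id $              expand D → ε
  7  $ id            id $              match id
Accept reached after 7 steps.

7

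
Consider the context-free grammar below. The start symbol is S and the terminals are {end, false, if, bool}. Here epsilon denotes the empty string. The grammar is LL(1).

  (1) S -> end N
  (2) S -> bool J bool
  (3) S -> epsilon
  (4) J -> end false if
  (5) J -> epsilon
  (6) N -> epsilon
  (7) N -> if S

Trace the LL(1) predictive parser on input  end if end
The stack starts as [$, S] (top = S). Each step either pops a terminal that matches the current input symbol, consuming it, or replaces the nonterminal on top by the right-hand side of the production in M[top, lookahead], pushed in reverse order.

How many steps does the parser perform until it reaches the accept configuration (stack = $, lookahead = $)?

     Stack    Input         Action
  1  $ S      end if end $  expand S -> end N
  2  $ N end  end if end $  match end
  3  $ N      if end $      expand N -> if S
  4  $ S if   if end $      match if
  5  $ S      end $         expand S -> end N
  6  $ N end  end $         match end
  7  $ N      $             expand N -> epsilon
Accept reached after 7 steps.

7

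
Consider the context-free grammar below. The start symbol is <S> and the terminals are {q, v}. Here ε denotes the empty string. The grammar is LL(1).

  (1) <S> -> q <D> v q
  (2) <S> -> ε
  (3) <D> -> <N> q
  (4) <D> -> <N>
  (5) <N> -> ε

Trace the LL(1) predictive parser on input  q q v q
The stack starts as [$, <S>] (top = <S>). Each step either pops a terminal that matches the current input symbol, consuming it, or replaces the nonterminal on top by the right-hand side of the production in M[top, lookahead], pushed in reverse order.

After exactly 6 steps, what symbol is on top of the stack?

q

step 1: stack=$ <S>  input=q q v q $  — expand <S> -> q <D> v q
step 2: stack=$ q v <D> q  input=q q v q $  — match q
step 3: stack=$ q v <D>  input=q v q $  — expand <D> -> <N> q
step 4: stack=$ q v q <N>  input=q v q $  — expand <N> -> ε
step 5: stack=$ q v q  input=q v q $  — match q
step 6: stack=$ q v  input=v q $  — match v
Stack after step 6: $ q (top = q).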